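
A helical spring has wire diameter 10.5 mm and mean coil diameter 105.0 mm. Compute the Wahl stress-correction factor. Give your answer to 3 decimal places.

C = D/d = 105.0/10.5 = 10.0000
K_W = (4C−1)/(4C−4) + 0.615/C = 39.000/36.000 + 0.0615 = 1.1448

1.145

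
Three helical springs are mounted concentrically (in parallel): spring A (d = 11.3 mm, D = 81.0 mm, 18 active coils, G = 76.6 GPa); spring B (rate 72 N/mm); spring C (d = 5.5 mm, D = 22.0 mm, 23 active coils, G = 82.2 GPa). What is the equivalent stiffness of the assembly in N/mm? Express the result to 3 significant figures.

k_A = Gd⁴/(8D³N_a) = (76.6×10³)(11.3⁴)/(8·81.0³·18) = 16.32 N/mm
k_C = Gd⁴/(8D³N_a) = (82.2×10³)(5.5⁴)/(8·22.0³·23) = 38.392 N/mm
Parallel: k_eq = 16.32 + 72 + 38.392 = 126.71 N/mm

127 N/mm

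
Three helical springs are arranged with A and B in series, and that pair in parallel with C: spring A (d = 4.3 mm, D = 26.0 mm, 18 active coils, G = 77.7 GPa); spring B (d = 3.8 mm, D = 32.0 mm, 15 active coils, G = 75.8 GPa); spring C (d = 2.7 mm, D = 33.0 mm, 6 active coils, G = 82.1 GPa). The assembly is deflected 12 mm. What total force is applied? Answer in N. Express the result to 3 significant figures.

65.2 N

k_A = Gd⁴/(8D³N_a) = (77.7×10³)(4.3⁴)/(8·26.0³·18) = 10.496 N/mm
k_B = Gd⁴/(8D³N_a) = (75.8×10³)(3.8⁴)/(8·32.0³·15) = 4.0195 N/mm
k_C = Gd⁴/(8D³N_a) = (82.1×10³)(2.7⁴)/(8·33.0³·6) = 2.5294 N/mm
Springs A,B series: k_AB = 1/(1/10.496+1/4.0195) = 2.9064 N/mm; parallel with C: k_eq = 2.9064+2.5294 = 5.4358 N/mm
F = k_eq·δ = 5.4358·12 = 65.23 N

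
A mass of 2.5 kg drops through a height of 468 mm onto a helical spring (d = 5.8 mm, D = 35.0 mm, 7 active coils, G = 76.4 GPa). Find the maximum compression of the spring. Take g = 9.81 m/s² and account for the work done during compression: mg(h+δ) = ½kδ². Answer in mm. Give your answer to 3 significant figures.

k = Gd⁴/(8D³N_a) = (76.4×10³)(5.8⁴)/(8·35.0³·7) = 36.009 N/mm
W = mg = 2.5 × 9.81 = 24.525 N
½kδ² − Wδ − Wh = 0 → δ = (W + √(W² + 2kWh))/k
δ = (24.525 + √(601.48 + 826605))/36.009 = (24.525 + 909.51)/36.009 = 25.939 mm

25.9 mm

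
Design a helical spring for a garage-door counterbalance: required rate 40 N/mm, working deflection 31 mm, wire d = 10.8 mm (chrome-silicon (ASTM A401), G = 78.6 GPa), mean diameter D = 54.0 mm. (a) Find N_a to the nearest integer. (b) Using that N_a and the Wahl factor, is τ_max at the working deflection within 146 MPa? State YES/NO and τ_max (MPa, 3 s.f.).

N_a = Gd⁴/(8D³k) = (78.6×10³)(10.8⁴)/(8·54.0³·40) = 21.22 → N_a = 21
Actual rate k = Gd⁴/(8D³·21) = 40.423 N/mm
Working load F = kδ = 40.423·31 = 1253.1 N
C = 54.0/10.8 = 5.0000; K_W = (4C−1)/(4C−4)+0.615/C = 1.3105
τ_max = K_W·8FD/(πd³) = 1.3105·136.79 = 179.26 MPa
τ_max > 146 MPa → exceeds allowable

(a) 21 coils; (b) NO, τ_max = 179 MPa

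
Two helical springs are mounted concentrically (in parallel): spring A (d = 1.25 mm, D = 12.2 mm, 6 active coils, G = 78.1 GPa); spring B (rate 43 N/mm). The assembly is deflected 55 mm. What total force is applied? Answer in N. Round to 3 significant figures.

k_A = Gd⁴/(8D³N_a) = (78.1×10³)(1.25⁴)/(8·12.2³·6) = 2.1876 N/mm
Parallel: k_eq = 2.1876 + 43 = 45.188 N/mm
F = k_eq·δ = 45.188·55 = 2485.3 N

2490 N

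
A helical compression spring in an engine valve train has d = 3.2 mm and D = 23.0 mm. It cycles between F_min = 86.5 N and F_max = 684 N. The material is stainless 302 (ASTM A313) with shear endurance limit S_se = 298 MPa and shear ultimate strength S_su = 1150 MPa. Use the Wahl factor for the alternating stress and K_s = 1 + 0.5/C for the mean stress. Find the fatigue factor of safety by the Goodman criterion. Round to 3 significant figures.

0.357

C = D/d = 23.0/3.2 = 7.1875; K_W = (4C−1)/(4C−4)+0.615/C = 1.2068; K_s = 1+0.5/C = 1.0696
F_a = (F_max−F_min)/2 = 298.75 N; F_m = (F_max+F_min)/2 = 385.25 N
τ_a = K_W·8F_aD/(πd³) = 1.2068 × 533.98 = 644.4 MPa
τ_m = K_s·8F_mD/(πd³) = 1.0696 × 688.59 = 736.49 MPa
Goodman: 1/n_f = τ_a/S_se + τ_m/S_su = 644.4/298 + 736.49/1150 = 2.16240 + 0.64043 = 2.8028
n_f = 1/2.8028 = 0.3568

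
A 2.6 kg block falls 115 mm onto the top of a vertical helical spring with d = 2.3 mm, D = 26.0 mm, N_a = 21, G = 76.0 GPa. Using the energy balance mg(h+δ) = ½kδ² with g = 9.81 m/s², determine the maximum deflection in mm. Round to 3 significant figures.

132 mm

k = Gd⁴/(8D³N_a) = (76.0×10³)(2.3⁴)/(8·26.0³·21) = 0.72027 N/mm
W = mg = 2.6 × 9.81 = 25.506 N
½kδ² − Wδ − Wh = 0 → δ = (W + √(W² + 2kWh))/k
δ = (25.506 + √(650.56 + 4225.38))/0.72027 = (25.506 + 69.828)/0.72027 = 132.36 mm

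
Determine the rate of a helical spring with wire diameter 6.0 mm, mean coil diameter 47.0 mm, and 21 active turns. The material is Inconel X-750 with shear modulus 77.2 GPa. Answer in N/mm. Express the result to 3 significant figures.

k = Gd⁴/(8D³N_a) = (77.2×10³ × 6.0⁴) / (8 × 47.0³ × 21)
  = 1.00051e+08 / 1.74423e+07 = 5.7361 N/mm

5.74 N/mm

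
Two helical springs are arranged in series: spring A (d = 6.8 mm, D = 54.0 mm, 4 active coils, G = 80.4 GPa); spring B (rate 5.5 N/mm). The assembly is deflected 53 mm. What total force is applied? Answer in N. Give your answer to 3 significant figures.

k_A = Gd⁴/(8D³N_a) = (80.4×10³)(6.8⁴)/(8·54.0³·4) = 34.116 N/mm
Series: 1/k_eq = 1/34.116 + 1/5.5 = 0.21113; k_eq = 4.7364 N/mm
F = k_eq·δ = 4.7364·53 = 251.03 N

251 N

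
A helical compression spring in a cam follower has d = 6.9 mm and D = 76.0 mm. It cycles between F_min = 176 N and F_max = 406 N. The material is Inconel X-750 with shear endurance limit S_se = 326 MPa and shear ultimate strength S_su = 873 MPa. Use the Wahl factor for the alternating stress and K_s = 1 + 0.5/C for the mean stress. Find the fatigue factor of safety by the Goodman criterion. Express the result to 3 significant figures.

2.27

C = D/d = 76.0/6.9 = 11.0145; K_W = (4C−1)/(4C−4)+0.615/C = 1.1307; K_s = 1+0.5/C = 1.0454
F_a = (F_max−F_min)/2 = 115 N; F_m = (F_max+F_min)/2 = 291 N
τ_a = K_W·8F_aD/(πd³) = 1.1307 × 67.749 = 76.606 MPa
τ_m = K_s·8F_mD/(πd³) = 1.0454 × 171.43 = 179.22 MPa
Goodman: 1/n_f = τ_a/S_se + τ_m/S_su = 76.606/326 + 179.22/873 = 0.23499 + 0.20529 = 0.44028
n_f = 1/0.44028 = 2.271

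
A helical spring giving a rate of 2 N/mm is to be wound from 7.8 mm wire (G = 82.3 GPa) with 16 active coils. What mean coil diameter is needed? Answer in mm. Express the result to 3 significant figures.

D = (Gd⁴/(8N_a·k))^(1/3) = (82.3×10³·7.8⁴/(8·16·2))^(1/3)
  = (1.18998e+06)^(1/3) = 105.9691 mm

106 mm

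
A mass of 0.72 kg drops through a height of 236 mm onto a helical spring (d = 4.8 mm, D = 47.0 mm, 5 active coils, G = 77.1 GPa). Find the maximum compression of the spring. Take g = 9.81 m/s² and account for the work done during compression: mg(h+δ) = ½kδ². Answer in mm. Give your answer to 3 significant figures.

19.1 mm

k = Gd⁴/(8D³N_a) = (77.1×10³)(4.8⁴)/(8·47.0³·5) = 9.8552 N/mm
W = mg = 0.72 × 9.81 = 7.0632 N
½kδ² − Wδ − Wh = 0 → δ = (W + √(W² + 2kWh))/k
δ = (7.0632 + √(49.889 + 32855.6))/9.8552 = (7.0632 + 181.4)/9.8552 = 19.123 mm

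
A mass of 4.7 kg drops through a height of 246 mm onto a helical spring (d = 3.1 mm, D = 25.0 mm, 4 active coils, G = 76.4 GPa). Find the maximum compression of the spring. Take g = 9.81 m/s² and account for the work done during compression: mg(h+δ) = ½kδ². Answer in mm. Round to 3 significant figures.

k = Gd⁴/(8D³N_a) = (76.4×10³)(3.1⁴)/(8·25.0³·4) = 14.111 N/mm
W = mg = 4.7 × 9.81 = 46.107 N
½kδ² − Wδ − Wh = 0 → δ = (W + √(W² + 2kWh))/k
δ = (46.107 + √(2125.9 + 320112))/14.111 = (46.107 + 567.66)/14.111 = 43.494 mm

43.5 mm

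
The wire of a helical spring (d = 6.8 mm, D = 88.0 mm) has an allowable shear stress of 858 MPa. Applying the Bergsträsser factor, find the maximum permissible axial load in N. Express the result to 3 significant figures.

C = D/d = 88.0/6.8 = 12.9412
K_B = (4C+2)/(4C−3) = 53.765/48.765 = 1.1025
τ_max = K·8FD/(πd³) → F_max = τ_allow·πd³/(8DK)
F_max = 858·π·6.8³/(8·88.0·1.1025) = 8.4755e+05/776.18 = 1091.9 N

1090 N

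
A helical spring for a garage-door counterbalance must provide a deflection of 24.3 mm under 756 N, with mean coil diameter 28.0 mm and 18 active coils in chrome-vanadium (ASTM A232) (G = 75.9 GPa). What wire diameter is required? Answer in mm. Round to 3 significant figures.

6.00 mm

Required rate k = F/δ = 756/24.3 = 31.111 N/mm
d = (8D³N_a·k / G)^(1/4) = (8·28.0³·18·31.111 / (75.9×10³))^0.25
  = (1295.7)^0.25 = 5.9997 mm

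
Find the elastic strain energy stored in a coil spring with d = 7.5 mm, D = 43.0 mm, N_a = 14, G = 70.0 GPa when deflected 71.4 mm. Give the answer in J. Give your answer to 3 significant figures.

k = Gd⁴/(8D³N_a) = (70.0×10³)(7.5⁴)/(8·43.0³·14) = 24.873 N/mm
U = ½kδ² = 0.5 × 24.873 × 71.4² = 63400 N·mm = 63.4 J

63.4 J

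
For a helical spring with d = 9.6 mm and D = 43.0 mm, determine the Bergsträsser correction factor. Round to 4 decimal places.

1.3352

C = D/d = 43.0/9.6 = 4.4792
K_B = (4C+2)/(4C−3) = 19.917/14.917 = 1.3352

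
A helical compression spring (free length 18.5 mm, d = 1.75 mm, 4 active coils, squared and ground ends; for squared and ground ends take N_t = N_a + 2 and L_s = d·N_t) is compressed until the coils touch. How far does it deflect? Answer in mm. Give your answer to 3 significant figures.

N_t = 6; L_s = 1.75·6 = 10.5 mm
δ_solid = L₀ − L_s = 18.5 − 10.5 = 8 mm

8.00 mm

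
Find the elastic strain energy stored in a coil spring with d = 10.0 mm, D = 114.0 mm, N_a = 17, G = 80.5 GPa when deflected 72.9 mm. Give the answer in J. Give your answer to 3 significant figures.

10.6 J

k = Gd⁴/(8D³N_a) = (80.5×10³)(10.0⁴)/(8·114.0³·17) = 3.9952 N/mm
U = ½kδ² = 0.5 × 3.9952 × 72.9² = 10616 N·mm = 10.616 J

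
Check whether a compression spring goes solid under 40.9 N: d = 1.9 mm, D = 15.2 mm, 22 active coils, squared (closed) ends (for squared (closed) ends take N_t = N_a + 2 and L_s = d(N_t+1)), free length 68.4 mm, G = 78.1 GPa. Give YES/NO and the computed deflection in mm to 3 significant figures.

YES, δ = 24.8 mm

k = Gd⁴/(8D³N_a) = (78.1×10³)(1.9⁴)/(8·15.2³·22) = 1.6467 N/mm
N_t = 24; L_s = 1.9·25 = 47.5 mm; δ_solid = L₀ − L_s = 68.4 − 47.5 = 20.9 mm
δ = F/k = 40.9/1.6467 = 24.837 mm
δ ≥ δ_solid → spring goes solid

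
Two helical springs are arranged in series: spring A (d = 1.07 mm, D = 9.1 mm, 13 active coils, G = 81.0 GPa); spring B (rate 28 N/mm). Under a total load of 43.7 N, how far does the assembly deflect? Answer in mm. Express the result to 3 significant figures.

33.8 mm

k_A = Gd⁴/(8D³N_a) = (81.0×10³)(1.07⁴)/(8·9.1³·13) = 1.3548 N/mm
Series: 1/k_eq = 1/1.3548 + 1/28 = 0.77385; k_eq = 1.2922 N/mm
δ = F/k_eq = 43.7/1.2922 = 33.817 mm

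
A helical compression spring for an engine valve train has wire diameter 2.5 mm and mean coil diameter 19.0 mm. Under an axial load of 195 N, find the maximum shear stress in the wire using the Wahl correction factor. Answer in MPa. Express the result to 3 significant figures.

Spring index C = D/d = 19.0/2.5 = 7.6000
K_W = (4C−1)/(4C−4) + 0.615/C = 29.400/26.400 + 0.0809 = 1.1946
τ₀ = 8FD/(πd³) = 8·195·19.0/(π·2.5³) = 29640/49.087 = 603.82 MPa
τ_max = K·τ₀ = 1.1946 × 603.82 = 721.3 MPa

721 MPa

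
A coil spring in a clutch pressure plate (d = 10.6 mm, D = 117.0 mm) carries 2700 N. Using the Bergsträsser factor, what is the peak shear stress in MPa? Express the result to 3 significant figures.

757 MPa

Spring index C = D/d = 117.0/10.6 = 11.0377
K_B = (4C+2)/(4C−3) = 46.151/41.151 = 1.1215
τ₀ = 8FD/(πd³) = 8·2700·117.0/(π·10.6³) = 2.5272e+06/3741.7 = 675.42 MPa
τ_max = K·τ₀ = 1.1215 × 675.42 = 757.48 MPa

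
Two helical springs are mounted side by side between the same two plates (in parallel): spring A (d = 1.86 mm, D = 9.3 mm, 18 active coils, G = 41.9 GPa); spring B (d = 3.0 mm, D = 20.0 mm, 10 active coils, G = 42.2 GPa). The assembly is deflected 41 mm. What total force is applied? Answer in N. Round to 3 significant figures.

396 N

k_A = Gd⁴/(8D³N_a) = (41.9×10³)(1.86⁴)/(8·9.3³·18) = 4.3297 N/mm
k_B = Gd⁴/(8D³N_a) = (42.2×10³)(3.0⁴)/(8·20.0³·10) = 5.3409 N/mm
Parallel: k_eq = 4.3297 + 5.3409 = 9.6706 N/mm
F = k_eq·δ = 9.6706·41 = 396.49 N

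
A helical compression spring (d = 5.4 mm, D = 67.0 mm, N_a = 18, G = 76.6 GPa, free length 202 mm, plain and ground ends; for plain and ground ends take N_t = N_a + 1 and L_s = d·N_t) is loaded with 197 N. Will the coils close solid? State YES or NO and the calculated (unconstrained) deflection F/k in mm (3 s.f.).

k = Gd⁴/(8D³N_a) = (76.6×10³)(5.4⁴)/(8·67.0³·18) = 1.5039 N/mm
N_t = 19; L_s = 5.4·19 = 102.6 mm; δ_solid = L₀ − L_s = 202 − 102.6 = 99.4 mm
δ = F/k = 197/1.5039 = 130.99 mm
δ ≥ δ_solid → spring goes solid

YES, δ = 131 mm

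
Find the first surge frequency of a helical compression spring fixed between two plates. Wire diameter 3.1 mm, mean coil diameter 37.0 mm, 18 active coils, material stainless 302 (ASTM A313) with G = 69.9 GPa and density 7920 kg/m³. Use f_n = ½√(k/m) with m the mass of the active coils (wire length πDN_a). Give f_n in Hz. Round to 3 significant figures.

42.1 Hz

k = Gd⁴/(8D³N_a) = (69.9×10³)(3.1⁴)/(8·37.0³·18) = 0.88503 N/mm = 885.03 N/m
Wire length L = πDN_a = π·37.0·18 = 2092.3 mm
m = ρ·(πd²/4)·L = 7920 × 7.5477×10⁻⁶ m² × 2.0923 m = 0.12507 kg
f_n = ½√(k/m) = 0.5·√(885.03/0.12507) = 0.5·√(7076.1) = 42.06 Hz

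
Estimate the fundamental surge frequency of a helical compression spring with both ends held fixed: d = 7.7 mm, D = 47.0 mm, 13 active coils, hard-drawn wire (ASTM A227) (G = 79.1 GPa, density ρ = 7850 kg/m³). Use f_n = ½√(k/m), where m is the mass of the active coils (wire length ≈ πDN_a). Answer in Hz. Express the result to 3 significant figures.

95.8 Hz

k = Gd⁴/(8D³N_a) = (79.1×10³)(7.7⁴)/(8·47.0³·13) = 25.752 N/mm = 25752 N/m
Wire length L = πDN_a = π·47.0·13 = 1919.5 mm
m = ρ·(πd²/4)·L = 7850 × 46.566×10⁻⁶ m² × 1.9195 m = 0.70167 kg
f_n = ½√(k/m) = 0.5·√(25752/0.70167) = 0.5·√(36701) = 95.788 Hz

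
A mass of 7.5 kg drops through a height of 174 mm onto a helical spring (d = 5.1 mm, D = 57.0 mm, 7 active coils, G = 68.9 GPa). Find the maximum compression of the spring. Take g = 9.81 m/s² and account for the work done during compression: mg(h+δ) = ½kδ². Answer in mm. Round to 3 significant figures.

k = Gd⁴/(8D³N_a) = (68.9×10³)(5.1⁴)/(8·57.0³·7) = 4.4946 N/mm
W = mg = 7.5 × 9.81 = 73.575 N
½kδ² − Wδ − Wh = 0 → δ = (W + √(W² + 2kWh))/k
δ = (73.575 + √(5413.3 + 115079))/4.4946 = (73.575 + 347.12)/4.4946 = 93.601 mm

93.6 mm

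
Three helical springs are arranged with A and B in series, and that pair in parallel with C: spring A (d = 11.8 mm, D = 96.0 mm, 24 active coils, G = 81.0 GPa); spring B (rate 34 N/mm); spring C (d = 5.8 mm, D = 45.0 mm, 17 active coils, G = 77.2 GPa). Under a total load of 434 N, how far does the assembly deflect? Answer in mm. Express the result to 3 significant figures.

30.3 mm

k_A = Gd⁴/(8D³N_a) = (81.0×10³)(11.8⁴)/(8·96.0³·24) = 9.2448 N/mm
k_C = Gd⁴/(8D³N_a) = (77.2×10³)(5.8⁴)/(8·45.0³·17) = 7.0494 N/mm
Springs A,B series: k_AB = 1/(1/9.2448+1/34) = 7.2685 N/mm; parallel with C: k_eq = 7.2685+7.0494 = 14.318 N/mm
δ = F/k_eq = 434/14.318 = 30.312 mm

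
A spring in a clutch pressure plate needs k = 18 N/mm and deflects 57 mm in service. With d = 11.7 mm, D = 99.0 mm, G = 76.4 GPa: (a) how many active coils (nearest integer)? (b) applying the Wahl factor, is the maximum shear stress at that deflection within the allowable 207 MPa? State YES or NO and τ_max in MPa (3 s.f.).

N_a = Gd⁴/(8D³k) = (76.4×10³)(11.7⁴)/(8·99.0³·18) = 10.25 → N_a = 10
Actual rate k = Gd⁴/(8D³·10) = 18.443 N/mm
Working load F = kδ = 18.443·57 = 1051.3 N
C = 99.0/11.7 = 8.4615; K_W = (4C−1)/(4C−4)+0.615/C = 1.1732
τ_max = K_W·8FD/(πd³) = 1.1732·165.48 = 194.14 MPa
τ_max ≤ 207 MPa → acceptable

(a) 10 coils; (b) YES, τ_max = 194 MPa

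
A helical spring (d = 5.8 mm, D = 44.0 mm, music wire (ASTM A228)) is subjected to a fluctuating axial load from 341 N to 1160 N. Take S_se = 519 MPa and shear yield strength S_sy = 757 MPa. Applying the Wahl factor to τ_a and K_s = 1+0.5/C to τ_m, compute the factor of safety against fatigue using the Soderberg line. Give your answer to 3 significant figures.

0.871

C = D/d = 44.0/5.8 = 7.5862; K_W = (4C−1)/(4C−4)+0.615/C = 1.1949; K_s = 1+0.5/C = 1.0659
F_a = (F_max−F_min)/2 = 409.5 N; F_m = (F_max+F_min)/2 = 750.5 N
τ_a = K_W·8F_aD/(πd³) = 1.1949 × 235.16 = 281 MPa
τ_m = K_s·8F_mD/(πd³) = 1.0659 × 430.98 = 459.39 MPa
Soderberg: 1/n_f = τ_a/S_se + τ_m/S_sy = 281/519 + 459.39/757 = 0.54143 + 0.60685 = 1.1483
n_f = 1/1.1483 = 0.8709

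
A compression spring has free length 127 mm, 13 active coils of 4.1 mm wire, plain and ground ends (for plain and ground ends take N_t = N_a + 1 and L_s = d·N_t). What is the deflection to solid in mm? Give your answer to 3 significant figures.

69.6 mm

N_t = 14; L_s = 4.1·14 = 57.4 mm
δ_solid = L₀ − L_s = 127 − 57.4 = 69.6 mm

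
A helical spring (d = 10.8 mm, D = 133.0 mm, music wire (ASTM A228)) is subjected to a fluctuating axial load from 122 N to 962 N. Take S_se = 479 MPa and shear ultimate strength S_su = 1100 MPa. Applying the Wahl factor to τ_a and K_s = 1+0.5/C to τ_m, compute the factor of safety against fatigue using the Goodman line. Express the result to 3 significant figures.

C = D/d = 133.0/10.8 = 12.3148; K_W = (4C−1)/(4C−4)+0.615/C = 1.1162; K_s = 1+0.5/C = 1.0406
F_a = (F_max−F_min)/2 = 420 N; F_m = (F_max+F_min)/2 = 542 N
τ_a = K_W·8F_aD/(πd³) = 1.1162 × 112.92 = 126.04 MPa
τ_m = K_s·8F_mD/(πd³) = 1.0406 × 145.72 = 151.64 MPa
Goodman: 1/n_f = τ_a/S_se + τ_m/S_su = 126.04/479 + 151.64/1100 = 0.26314 + 0.13785 = 0.40099
n_f = 1/0.40099 = 2.494

2.49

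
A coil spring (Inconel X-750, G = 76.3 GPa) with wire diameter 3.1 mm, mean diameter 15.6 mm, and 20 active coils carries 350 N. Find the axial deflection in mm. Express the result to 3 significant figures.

30.2 mm

k = Gd⁴/(8D³N_a) = (76.3×10³)(3.1⁴)/(8·15.6³·20) = 11.601 N/mm
δ = F/k = 350 / 11.601 = 30.171 mm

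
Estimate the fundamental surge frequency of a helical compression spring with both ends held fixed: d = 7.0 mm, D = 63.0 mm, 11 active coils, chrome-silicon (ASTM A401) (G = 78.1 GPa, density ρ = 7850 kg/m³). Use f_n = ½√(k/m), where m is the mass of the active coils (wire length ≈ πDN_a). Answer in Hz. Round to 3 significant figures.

k = Gd⁴/(8D³N_a) = (78.1×10³)(7.0⁴)/(8·63.0³·11) = 8.5219 N/mm = 8521.9 N/m
Wire length L = πDN_a = π·63.0·11 = 2177.1 mm
m = ρ·(πd²/4)·L = 7850 × 38.485×10⁻⁶ m² × 2.1771 m = 0.65772 kg
f_n = ½√(k/m) = 0.5·√(8521.9/0.65772) = 0.5·√(12957) = 56.914 Hz

56.9 Hz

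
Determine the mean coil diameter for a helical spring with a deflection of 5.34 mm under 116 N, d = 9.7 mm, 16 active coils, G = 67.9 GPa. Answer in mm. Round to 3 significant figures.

Required rate k = F/δ = 116/5.34 = 21.723 N/mm
D = (Gd⁴/(8N_a·k))^(1/3) = (67.9×10³·9.7⁴/(8·16·21.723))^(1/3)
  = (216187)^(1/3) = 60.0173 mm

60.0 mm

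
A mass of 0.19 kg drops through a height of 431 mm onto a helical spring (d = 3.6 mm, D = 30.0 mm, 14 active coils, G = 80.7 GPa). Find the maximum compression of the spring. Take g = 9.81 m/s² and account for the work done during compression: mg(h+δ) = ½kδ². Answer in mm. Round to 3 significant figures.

k = Gd⁴/(8D³N_a) = (80.7×10³)(3.6⁴)/(8·30.0³·14) = 4.4823 N/mm
W = mg = 0.19 × 9.81 = 1.8639 N
½kδ² − Wδ − Wh = 0 → δ = (W + √(W² + 2kWh))/k
δ = (1.8639 + √(3.4741 + 7201.64))/4.4823 = (1.8639 + 84.883)/4.4823 = 19.353 mm

19.4 mm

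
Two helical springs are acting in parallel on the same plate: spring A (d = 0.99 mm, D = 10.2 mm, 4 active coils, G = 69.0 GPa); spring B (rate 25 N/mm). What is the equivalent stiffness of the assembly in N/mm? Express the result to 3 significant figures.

k_A = Gd⁴/(8D³N_a) = (69.0×10³)(0.99⁴)/(8·10.2³·4) = 1.9518 N/mm
Parallel: k_eq = 1.9518 + 25 = 26.952 N/mm

27.0 N/mm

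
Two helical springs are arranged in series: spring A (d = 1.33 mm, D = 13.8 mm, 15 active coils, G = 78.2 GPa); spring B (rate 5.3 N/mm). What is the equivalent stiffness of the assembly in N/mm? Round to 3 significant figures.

k_A = Gd⁴/(8D³N_a) = (78.2×10³)(1.33⁴)/(8·13.8³·15) = 0.77588 N/mm
Series: 1/k_eq = 1/0.77588 + 1/5.3 = 1.4775; k_eq = 0.6768 N/mm

0.677 N/mm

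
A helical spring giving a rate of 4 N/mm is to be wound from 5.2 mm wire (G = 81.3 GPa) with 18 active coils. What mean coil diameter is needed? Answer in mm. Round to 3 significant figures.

46.9 mm

D = (Gd⁴/(8N_a·k))^(1/3) = (81.3×10³·5.2⁴/(8·18·4))^(1/3)
  = (103200)^(1/3) = 46.9059 mm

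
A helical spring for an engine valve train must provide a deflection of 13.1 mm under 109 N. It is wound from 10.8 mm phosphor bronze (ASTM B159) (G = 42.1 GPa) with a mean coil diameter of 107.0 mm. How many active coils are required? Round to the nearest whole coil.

7

Required rate k = F/δ = 109/13.1 = 8.3206 N/mm
N_a = Gd⁴/(8D³k) = (42.1×10³ × 10.8⁴)/(8 × 107.0³ × 8.3206)
    = 5.72766e+08 / 8.15448e+07 = 7.024 → 7 coils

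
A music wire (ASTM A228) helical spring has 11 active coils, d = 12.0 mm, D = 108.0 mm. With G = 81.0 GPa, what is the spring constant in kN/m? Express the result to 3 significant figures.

k = Gd⁴/(8D³N_a) = (81.0×10³ × 12.0⁴) / (8 × 108.0³ × 11)
  = 1.67962e+09 / 1.10855e+08 = 15.152 N/mm

15.2 kN/m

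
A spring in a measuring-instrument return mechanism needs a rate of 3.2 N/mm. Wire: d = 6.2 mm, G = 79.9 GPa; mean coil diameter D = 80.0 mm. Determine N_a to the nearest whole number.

N_a = Gd⁴/(8D³k) = (79.9×10³ × 6.2⁴)/(8 × 80.0³ × 3.2)
    = 1.18063e+08 / 1.31072e+07 = 9.007 → 9 coils

9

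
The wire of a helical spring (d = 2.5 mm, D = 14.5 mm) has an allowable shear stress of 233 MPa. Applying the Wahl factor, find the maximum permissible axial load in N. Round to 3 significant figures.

C = D/d = 14.5/2.5 = 5.8000
K_W = (4C−1)/(4C−4) + 0.615/C = 22.200/19.200 + 0.1060 = 1.2623
τ_max = K·8FD/(πd³) → F_max = τ_allow·πd³/(8DK)
F_max = 233·π·2.5³/(8·14.5·1.2623) = 11437/146.42 = 78.111 N

78.1 N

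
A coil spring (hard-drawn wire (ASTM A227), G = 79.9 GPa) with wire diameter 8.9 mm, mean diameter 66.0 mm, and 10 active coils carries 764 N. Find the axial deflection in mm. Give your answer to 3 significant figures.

k = Gd⁴/(8D³N_a) = (79.9×10³)(8.9⁴)/(8·66.0³·10) = 21.796 N/mm
δ = F/k = 764 / 21.796 = 35.052 mm

35.1 mm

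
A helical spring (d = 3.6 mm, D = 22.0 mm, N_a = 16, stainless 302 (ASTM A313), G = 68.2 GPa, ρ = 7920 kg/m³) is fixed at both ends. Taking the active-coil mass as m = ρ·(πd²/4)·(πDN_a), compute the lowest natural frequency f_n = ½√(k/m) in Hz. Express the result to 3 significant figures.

154 Hz

k = Gd⁴/(8D³N_a) = (68.2×10³)(3.6⁴)/(8·22.0³·16) = 8.4046 N/mm = 8404.6 N/m
Wire length L = πDN_a = π·22.0·16 = 1105.8 mm
m = ρ·(πd²/4)·L = 7920 × 10.179×10⁻⁶ m² × 1.1058 m = 0.089148 kg
f_n = ½√(k/m) = 0.5·√(8404.6/0.089148) = 0.5·√(94277) = 153.52 Hz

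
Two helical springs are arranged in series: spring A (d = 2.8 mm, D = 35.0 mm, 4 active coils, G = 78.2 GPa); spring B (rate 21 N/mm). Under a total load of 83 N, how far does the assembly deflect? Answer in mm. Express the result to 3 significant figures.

27.6 mm

k_A = Gd⁴/(8D³N_a) = (78.2×10³)(2.8⁴)/(8·35.0³·4) = 3.5034 N/mm
Series: 1/k_eq = 1/3.5034 + 1/21 = 0.33306; k_eq = 3.0025 N/mm
δ = F/k_eq = 83/3.0025 = 27.644 mm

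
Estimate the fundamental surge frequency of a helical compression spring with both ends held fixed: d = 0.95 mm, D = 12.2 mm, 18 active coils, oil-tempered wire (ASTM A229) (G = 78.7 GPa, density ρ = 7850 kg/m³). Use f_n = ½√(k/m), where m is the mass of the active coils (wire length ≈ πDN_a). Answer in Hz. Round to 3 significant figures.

k = Gd⁴/(8D³N_a) = (78.7×10³)(0.95⁴)/(8·12.2³·18) = 0.24515 N/mm = 245.15 N/m
Wire length L = πDN_a = π·12.2·18 = 689.89 mm
m = ρ·(πd²/4)·L = 7850 × 0.70882×10⁻⁶ m² × 0.68989 m = 0.0038387 kg
f_n = ½√(k/m) = 0.5·√(245.15/0.0038387) = 0.5·√(63861) = 126.35 Hz

126 Hz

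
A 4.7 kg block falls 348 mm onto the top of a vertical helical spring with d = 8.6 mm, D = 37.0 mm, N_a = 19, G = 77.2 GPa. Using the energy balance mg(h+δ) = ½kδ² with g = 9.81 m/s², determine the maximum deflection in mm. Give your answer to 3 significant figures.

k = Gd⁴/(8D³N_a) = (77.2×10³)(8.6⁴)/(8·37.0³·19) = 54.848 N/mm
W = mg = 4.7 × 9.81 = 46.107 N
½kδ² − Wδ − Wh = 0 → δ = (W + √(W² + 2kWh))/k
δ = (46.107 + √(2125.9 + 1.7601e+06))/54.848 = (46.107 + 1327.5)/54.848 = 25.044 mm

25.0 mm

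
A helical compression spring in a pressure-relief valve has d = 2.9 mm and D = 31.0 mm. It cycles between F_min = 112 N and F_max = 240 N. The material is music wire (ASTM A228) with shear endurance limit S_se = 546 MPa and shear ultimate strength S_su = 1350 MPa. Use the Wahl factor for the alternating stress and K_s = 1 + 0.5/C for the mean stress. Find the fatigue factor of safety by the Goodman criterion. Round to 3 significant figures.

C = D/d = 31.0/2.9 = 10.6897; K_W = (4C−1)/(4C−4)+0.615/C = 1.1349; K_s = 1+0.5/C = 1.0468
F_a = (F_max−F_min)/2 = 64 N; F_m = (F_max+F_min)/2 = 176 N
τ_a = K_W·8F_aD/(πd³) = 1.1349 × 207.15 = 235.1 MPa
τ_m = K_s·8F_mD/(πd³) = 1.0468 × 569.67 = 596.31 MPa
Goodman: 1/n_f = τ_a/S_se + τ_m/S_su = 235.1/546 + 596.31/1350 = 0.43059 + 0.44171 = 0.8723
n_f = 1/0.8723 = 1.146

1.15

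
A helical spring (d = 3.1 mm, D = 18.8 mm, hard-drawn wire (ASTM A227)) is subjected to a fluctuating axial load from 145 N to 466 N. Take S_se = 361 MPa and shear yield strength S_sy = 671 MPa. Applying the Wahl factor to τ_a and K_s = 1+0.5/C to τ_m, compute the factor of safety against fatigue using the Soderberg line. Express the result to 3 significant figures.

C = D/d = 18.8/3.1 = 6.0645; K_W = (4C−1)/(4C−4)+0.615/C = 1.2495; K_s = 1+0.5/C = 1.0824
F_a = (F_max−F_min)/2 = 160.5 N; F_m = (F_max+F_min)/2 = 305.5 N
τ_a = K_W·8F_aD/(πd³) = 1.2495 × 257.92 = 322.27 MPa
τ_m = K_s·8F_mD/(πd³) = 1.0824 × 490.94 = 531.41 MPa
Soderberg: 1/n_f = τ_a/S_se + τ_m/S_sy = 322.27/361 + 531.41/671 = 0.89272 + 0.79197 = 1.6847
n_f = 1/1.6847 = 0.5936

0.594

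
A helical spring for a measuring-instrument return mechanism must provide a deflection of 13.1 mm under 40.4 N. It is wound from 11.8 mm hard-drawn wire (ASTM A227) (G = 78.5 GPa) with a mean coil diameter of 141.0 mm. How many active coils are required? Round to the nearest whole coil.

22

Required rate k = F/δ = 40.4/13.1 = 3.084 N/mm
N_a = Gd⁴/(8D³k) = (78.5×10³ × 11.8⁴)/(8 × 141.0³ × 3.084)
    = 1.52194e+09 / 6.91604e+07 = 22.01 → 22 coils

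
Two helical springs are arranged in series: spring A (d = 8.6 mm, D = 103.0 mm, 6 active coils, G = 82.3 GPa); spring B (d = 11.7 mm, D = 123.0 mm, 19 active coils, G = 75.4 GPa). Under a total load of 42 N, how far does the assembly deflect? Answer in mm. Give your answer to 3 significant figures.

13.3 mm

k_A = Gd⁴/(8D³N_a) = (82.3×10³)(8.6⁴)/(8·103.0³·6) = 8.583 N/mm
k_B = Gd⁴/(8D³N_a) = (75.4×10³)(11.7⁴)/(8·123.0³·19) = 4.9952 N/mm
Series: 1/k_eq = 1/8.583 + 1/4.9952 = 0.3167; k_eq = 3.1576 N/mm
δ = F/k_eq = 42/3.1576 = 13.301 mm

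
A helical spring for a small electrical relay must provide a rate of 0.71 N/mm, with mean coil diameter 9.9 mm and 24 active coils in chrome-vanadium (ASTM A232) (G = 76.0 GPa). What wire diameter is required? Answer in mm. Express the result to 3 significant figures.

d = (8D³N_a·k / G)^(1/4) = (8·9.9³·24·0.71 / (76.0×10³))^0.25
  = (1.7404)^0.25 = 1.1486 mm

1.15 mm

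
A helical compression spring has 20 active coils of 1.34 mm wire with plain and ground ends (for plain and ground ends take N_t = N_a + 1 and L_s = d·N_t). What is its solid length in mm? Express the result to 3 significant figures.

plain and ground ends: N_t = N_a + 1 = 20 + 1 = 21
L_s = d·N_t = 1.34 × 21 = 28.14 mm

28.1 mm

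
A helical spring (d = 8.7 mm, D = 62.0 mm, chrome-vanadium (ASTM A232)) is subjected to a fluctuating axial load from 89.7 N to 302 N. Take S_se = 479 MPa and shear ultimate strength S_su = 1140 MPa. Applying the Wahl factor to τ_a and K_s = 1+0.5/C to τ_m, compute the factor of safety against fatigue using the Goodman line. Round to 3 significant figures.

C = D/d = 62.0/8.7 = 7.1264; K_W = (4C−1)/(4C−4)+0.615/C = 1.2087; K_s = 1+0.5/C = 1.0702
F_a = (F_max−F_min)/2 = 106.15 N; F_m = (F_max+F_min)/2 = 195.85 N
τ_a = K_W·8F_aD/(πd³) = 1.2087 × 25.45 = 30.762 MPa
τ_m = K_s·8F_mD/(πd³) = 1.0702 × 46.957 = 50.251 MPa
Goodman: 1/n_f = τ_a/S_se + τ_m/S_su = 30.762/479 + 50.251/1140 = 0.06422 + 0.04408 = 0.1083
n_f = 1/0.1083 = 9.233

9.23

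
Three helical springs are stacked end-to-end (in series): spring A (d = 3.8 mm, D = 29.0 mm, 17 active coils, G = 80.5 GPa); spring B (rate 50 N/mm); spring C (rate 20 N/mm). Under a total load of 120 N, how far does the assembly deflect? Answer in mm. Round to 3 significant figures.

32.1 mm

k_A = Gd⁴/(8D³N_a) = (80.5×10³)(3.8⁴)/(8·29.0³·17) = 5.0605 N/mm
Series: 1/k_eq = 1/5.0605 + 1/50 + 1/20 = 0.26761; k_eq = 3.7368 N/mm
δ = F/k_eq = 120/3.7368 = 32.113 mm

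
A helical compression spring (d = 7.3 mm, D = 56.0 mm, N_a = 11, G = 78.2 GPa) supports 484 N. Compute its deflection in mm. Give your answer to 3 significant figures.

33.7 mm

k = Gd⁴/(8D³N_a) = (78.2×10³)(7.3⁴)/(8·56.0³·11) = 14.37 N/mm
δ = F/k = 484 / 14.37 = 33.682 mm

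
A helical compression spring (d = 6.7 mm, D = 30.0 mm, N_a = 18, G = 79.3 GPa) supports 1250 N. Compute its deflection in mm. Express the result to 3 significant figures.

k = Gd⁴/(8D³N_a) = (79.3×10³)(6.7⁴)/(8·30.0³·18) = 41.1 N/mm
δ = F/k = 1250 / 41.1 = 30.413 mm

30.4 mm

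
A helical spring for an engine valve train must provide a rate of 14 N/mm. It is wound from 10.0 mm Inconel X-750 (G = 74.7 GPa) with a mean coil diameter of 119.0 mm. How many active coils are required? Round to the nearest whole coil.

4

N_a = Gd⁴/(8D³k) = (74.7×10³ × 10.0⁴)/(8 × 119.0³ × 14)
    = 7.47e+08 / 1.88738e+08 = 3.958 → 4 coils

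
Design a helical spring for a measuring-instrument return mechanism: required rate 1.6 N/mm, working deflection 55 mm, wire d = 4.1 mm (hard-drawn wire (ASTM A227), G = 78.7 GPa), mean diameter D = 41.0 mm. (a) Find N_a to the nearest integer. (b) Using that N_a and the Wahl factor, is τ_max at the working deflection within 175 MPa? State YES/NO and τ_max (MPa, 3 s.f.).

(a) 25 coils; (b) YES, τ_max = 154 MPa

N_a = Gd⁴/(8D³k) = (78.7×10³)(4.1⁴)/(8·41.0³·1.6) = 25.21 → N_a = 25
Actual rate k = Gd⁴/(8D³·25) = 1.6133 N/mm
Working load F = kδ = 1.6133·55 = 88.734 N
C = 41.0/4.1 = 10.0000; K_W = (4C−1)/(4C−4)+0.615/C = 1.1448
τ_max = K_W·8FD/(πd³) = 1.1448·134.42 = 153.89 MPa
τ_max ≤ 175 MPa → acceptable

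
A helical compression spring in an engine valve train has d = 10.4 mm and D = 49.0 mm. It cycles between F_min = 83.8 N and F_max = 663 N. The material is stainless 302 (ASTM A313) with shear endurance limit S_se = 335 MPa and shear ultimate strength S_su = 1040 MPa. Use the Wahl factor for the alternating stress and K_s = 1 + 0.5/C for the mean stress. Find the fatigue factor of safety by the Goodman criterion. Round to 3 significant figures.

5.82

C = D/d = 49.0/10.4 = 4.7115; K_W = (4C−1)/(4C−4)+0.615/C = 1.3326; K_s = 1+0.5/C = 1.1061
F_a = (F_max−F_min)/2 = 289.6 N; F_m = (F_max+F_min)/2 = 373.4 N
τ_a = K_W·8F_aD/(πd³) = 1.3326 × 32.124 = 42.809 MPa
τ_m = K_s·8F_mD/(πd³) = 1.1061 × 41.42 = 45.816 MPa
Goodman: 1/n_f = τ_a/S_se + τ_m/S_su = 42.809/335 + 45.816/1040 = 0.12779 + 0.04405 = 0.17184
n_f = 1/0.17184 = 5.819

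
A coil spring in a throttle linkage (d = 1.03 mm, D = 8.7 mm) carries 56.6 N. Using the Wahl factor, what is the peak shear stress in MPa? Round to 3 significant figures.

Spring index C = D/d = 8.7/1.03 = 8.4466
K_W = (4C−1)/(4C−4) + 0.615/C = 32.786/29.786 + 0.0728 = 1.1735
τ₀ = 8FD/(πd³) = 8·56.6·8.7/(π·1.03³) = 3939.36/3.4329 = 1147.5 MPa
τ_max = K·τ₀ = 1.1735 × 1147.5 = 1346.7 MPa

1350 MPa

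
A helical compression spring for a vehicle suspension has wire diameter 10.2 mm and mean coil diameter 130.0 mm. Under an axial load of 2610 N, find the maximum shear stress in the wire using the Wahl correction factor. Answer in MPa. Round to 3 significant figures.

905 MPa

Spring index C = D/d = 130.0/10.2 = 12.7451
K_W = (4C−1)/(4C−4) + 0.615/C = 49.980/46.980 + 0.0483 = 1.1121
τ₀ = 8FD/(πd³) = 8·2610·130.0/(π·10.2³) = 2.7144e+06/3333.9 = 814.19 MPa
τ_max = K·τ₀ = 1.1121 × 814.19 = 905.46 MPa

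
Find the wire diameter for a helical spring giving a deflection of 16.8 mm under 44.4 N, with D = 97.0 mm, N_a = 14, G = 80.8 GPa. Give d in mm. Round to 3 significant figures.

7.60 mm

Required rate k = F/δ = 44.4/16.8 = 2.6429 N/mm
d = (8D³N_a·k / G)^(1/4) = (8·97.0³·14·2.6429 / (80.8×10³))^0.25
  = (3343.5)^0.25 = 7.6041 mm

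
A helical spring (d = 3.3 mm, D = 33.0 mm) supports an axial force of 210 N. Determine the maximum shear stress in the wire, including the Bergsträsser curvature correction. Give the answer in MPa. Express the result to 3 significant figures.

Spring index C = D/d = 33.0/3.3 = 10.0000
K_B = (4C+2)/(4C−3) = 42.000/37.000 = 1.1351
τ₀ = 8FD/(πd³) = 8·210·33.0/(π·3.3³) = 55440/112.9 = 491.06 MPa
τ_max = K·τ₀ = 1.1351 × 491.06 = 557.42 MPa

557 MPa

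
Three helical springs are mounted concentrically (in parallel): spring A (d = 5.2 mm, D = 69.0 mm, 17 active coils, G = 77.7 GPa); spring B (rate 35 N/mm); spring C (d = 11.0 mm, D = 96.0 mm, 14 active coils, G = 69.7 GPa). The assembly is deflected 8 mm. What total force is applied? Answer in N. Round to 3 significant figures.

k_A = Gd⁴/(8D³N_a) = (77.7×10³)(5.2⁴)/(8·69.0³·17) = 1.2716 N/mm
k_C = Gd⁴/(8D³N_a) = (69.7×10³)(11.0⁴)/(8·96.0³·14) = 10.298 N/mm
Parallel: k_eq = 1.2716 + 35 + 10.298 = 46.57 N/mm
F = k_eq·δ = 46.57·8 = 372.56 N

373 N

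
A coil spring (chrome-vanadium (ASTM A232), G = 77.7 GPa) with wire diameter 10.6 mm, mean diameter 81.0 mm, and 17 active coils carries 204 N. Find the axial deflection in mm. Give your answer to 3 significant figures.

15.0 mm

k = Gd⁴/(8D³N_a) = (77.7×10³)(10.6⁴)/(8·81.0³·17) = 13.572 N/mm
δ = F/k = 204 / 13.572 = 15.031 mm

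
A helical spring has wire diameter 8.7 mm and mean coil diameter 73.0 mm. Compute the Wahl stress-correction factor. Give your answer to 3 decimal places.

C = D/d = 73.0/8.7 = 8.3908
K_W = (4C−1)/(4C−4) + 0.615/C = 32.563/29.563 + 0.0733 = 1.1748

1.175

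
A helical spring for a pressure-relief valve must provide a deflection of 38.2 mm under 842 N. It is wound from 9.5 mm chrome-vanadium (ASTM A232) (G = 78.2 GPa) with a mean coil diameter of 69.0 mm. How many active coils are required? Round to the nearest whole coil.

11

Required rate k = F/δ = 842/38.2 = 22.042 N/mm
N_a = Gd⁴/(8D³k) = (78.2×10³ × 9.5⁴)/(8 × 69.0³ × 22.042)
    = 6.36944e+08 / 5.79277e+07 = 11 → 11 coils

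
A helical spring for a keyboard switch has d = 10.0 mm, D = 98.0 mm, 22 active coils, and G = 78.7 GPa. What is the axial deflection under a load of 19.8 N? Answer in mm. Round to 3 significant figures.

k = Gd⁴/(8D³N_a) = (78.7×10³)(10.0⁴)/(8·98.0³·22) = 4.751 N/mm
δ = F/k = 19.8 / 4.751 = 4.1676 mm

4.17 mm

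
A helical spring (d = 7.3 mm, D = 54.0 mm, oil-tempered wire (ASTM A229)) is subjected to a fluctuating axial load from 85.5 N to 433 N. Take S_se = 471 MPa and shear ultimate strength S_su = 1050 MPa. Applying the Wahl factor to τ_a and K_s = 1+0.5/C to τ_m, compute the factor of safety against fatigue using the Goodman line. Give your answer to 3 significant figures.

4.00

C = D/d = 54.0/7.3 = 7.3973; K_W = (4C−1)/(4C−4)+0.615/C = 1.2004; K_s = 1+0.5/C = 1.0676
F_a = (F_max−F_min)/2 = 173.75 N; F_m = (F_max+F_min)/2 = 259.25 N
τ_a = K_W·8F_aD/(πd³) = 1.2004 × 61.417 = 73.724 MPa
τ_m = K_s·8F_mD/(πd³) = 1.0676 × 91.64 = 97.834 MPa
Goodman: 1/n_f = τ_a/S_se + τ_m/S_su = 73.724/471 + 97.834/1050 = 0.15653 + 0.09318 = 0.2497
n_f = 1/0.2497 = 4.005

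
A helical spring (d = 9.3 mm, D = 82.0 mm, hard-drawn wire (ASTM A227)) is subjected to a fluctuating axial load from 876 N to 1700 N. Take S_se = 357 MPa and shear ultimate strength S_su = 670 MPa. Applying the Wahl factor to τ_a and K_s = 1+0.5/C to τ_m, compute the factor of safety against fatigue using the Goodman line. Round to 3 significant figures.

1.14

C = D/d = 82.0/9.3 = 8.8172; K_W = (4C−1)/(4C−4)+0.615/C = 1.1657; K_s = 1+0.5/C = 1.0567
F_a = (F_max−F_min)/2 = 412 N; F_m = (F_max+F_min)/2 = 1288 N
τ_a = K_W·8F_aD/(πd³) = 1.1657 × 106.96 = 124.68 MPa
τ_m = K_s·8F_mD/(πd³) = 1.0567 × 334.37 = 353.33 MPa
Goodman: 1/n_f = τ_a/S_se + τ_m/S_su = 124.68/357 + 353.33/670 = 0.34924 + 0.52735 = 0.87659
n_f = 1/0.87659 = 1.141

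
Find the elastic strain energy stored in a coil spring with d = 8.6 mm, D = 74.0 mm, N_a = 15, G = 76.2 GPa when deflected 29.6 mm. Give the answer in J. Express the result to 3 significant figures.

k = Gd⁴/(8D³N_a) = (76.2×10³)(8.6⁴)/(8·74.0³·15) = 8.5718 N/mm
U = ½kδ² = 0.5 × 8.5718 × 29.6² = 3755.1 N·mm = 3.7551 J

3.76 J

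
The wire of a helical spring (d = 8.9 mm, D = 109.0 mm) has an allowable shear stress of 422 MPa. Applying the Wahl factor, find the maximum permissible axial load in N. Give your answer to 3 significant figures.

C = D/d = 109.0/8.9 = 12.2472
K_W = (4C−1)/(4C−4) + 0.615/C = 47.989/44.989 + 0.0502 = 1.1169
τ_max = K·8FD/(πd³) → F_max = τ_allow·πd³/(8DK)
F_max = 422·π·8.9³/(8·109.0·1.1169) = 9.3461e+05/973.94 = 959.63 N

960 N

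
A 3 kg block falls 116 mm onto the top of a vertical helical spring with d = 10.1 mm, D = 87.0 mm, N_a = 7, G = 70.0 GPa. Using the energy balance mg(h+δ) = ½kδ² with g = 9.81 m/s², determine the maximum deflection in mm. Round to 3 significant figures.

20.1 mm

k = Gd⁴/(8D³N_a) = (70.0×10³)(10.1⁴)/(8·87.0³·7) = 19.753 N/mm
W = mg = 3 × 9.81 = 29.43 N
½kδ² − Wδ − Wh = 0 → δ = (W + √(W² + 2kWh))/k
δ = (29.43 + √(866.12 + 134870))/19.753 = (29.43 + 368.42)/19.753 = 20.141 mm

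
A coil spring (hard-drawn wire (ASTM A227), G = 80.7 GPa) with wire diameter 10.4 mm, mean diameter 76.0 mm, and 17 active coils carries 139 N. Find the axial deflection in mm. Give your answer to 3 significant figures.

8.79 mm

k = Gd⁴/(8D³N_a) = (80.7×10³)(10.4⁴)/(8·76.0³·17) = 15.813 N/mm
δ = F/k = 139 / 15.813 = 8.79 mm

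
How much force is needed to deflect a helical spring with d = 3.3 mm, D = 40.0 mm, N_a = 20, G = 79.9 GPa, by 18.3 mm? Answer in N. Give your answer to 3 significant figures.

16.9 N

k = Gd⁴/(8D³N_a) = (79.9×10³)(3.3⁴)/(8·40.0³·20) = 0.92534 N/mm
F = k·δ = 0.92534 × 18.3 = 16.934 N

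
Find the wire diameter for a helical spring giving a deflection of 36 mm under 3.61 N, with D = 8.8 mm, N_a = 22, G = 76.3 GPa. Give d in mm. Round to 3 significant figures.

0.630 mm

Required rate k = F/δ = 3.61/36 = 0.10028 N/mm
d = (8D³N_a·k / G)^(1/4) = (8·8.8³·22·0.10028 / (76.3×10³))^0.25
  = (0.15763)^0.25 = 0.6301 mm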